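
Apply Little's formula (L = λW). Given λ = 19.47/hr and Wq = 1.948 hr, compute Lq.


Lq = λWq = 19.47·1.948 = 37.9276

Final: 37.9276


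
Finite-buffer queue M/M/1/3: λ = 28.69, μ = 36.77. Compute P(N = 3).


ρ = λ/μ = 28.69/36.77 = 0.7803
P_K = (1−ρ)ρ^K/(1−ρ^(K+1)) = (0.2197·0.475019)/(1 − 0.370636)
= 0.104383/0.629364 = 0.165854

Final: 0.165854


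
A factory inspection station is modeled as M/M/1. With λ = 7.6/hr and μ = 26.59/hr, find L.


ρ = λ/μ = 7.6/26.59 = 0.2858
L = ρ/(1−ρ) = 0.2858/(1 − 0.2858) = 0.2858/0.7142 = 0.4002

Final: 0.4002


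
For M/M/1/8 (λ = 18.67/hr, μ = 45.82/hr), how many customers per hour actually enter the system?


ρ = 0.4075; P_K = (1−ρ)ρ^8/(1−ρ^9) = 0.0004504
λ_eff = λ(1 − P_K) = 18.67·(1 − 0.0004504) = 18.67·0.999550 = 18.6616 /hr

Final: 18.6616 /hr


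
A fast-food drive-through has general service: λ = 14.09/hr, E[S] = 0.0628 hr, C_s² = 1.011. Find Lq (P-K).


ρ = λ·E[S] = 14.09·0.0628 = 0.8849
Lq = ρ²(1+C_s²)/(2(1−ρ)) = 0.7830·(1+1.011)/(2·0.1151)
= 0.7830·2.0110/0.2303 = 6.83702

Final: 6.83702


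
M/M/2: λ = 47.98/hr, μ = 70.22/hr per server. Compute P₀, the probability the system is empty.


a = λ/μ = 47.98/70.22 = 0.6833; ρ = a/c = 0.3416
Σ_{k=0}^{1} a^k/k! (terms k=0..1) = 1.00000 + 0.68328 = 1.68328
Tail: a^2/(2!(1−ρ)) = 0.46687/(2·0.6584) = 0.35457
P₀ = 1/(1.68328 + 0.35457) = 1/2.03785 = 0.490712

Final: 0.490712


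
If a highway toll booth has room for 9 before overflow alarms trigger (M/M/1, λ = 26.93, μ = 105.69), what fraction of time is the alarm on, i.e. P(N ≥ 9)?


ρ = 26.93/105.69 = 0.2548
P(N ≥ n) = ρ^n = 0.2548^9 = 0.000004527

Final: 0.000004527


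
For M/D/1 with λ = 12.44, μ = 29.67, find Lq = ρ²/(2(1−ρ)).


ρ = 12.44/29.67 = 0.4193
M/D/1: Lq = ρ²/(2(1−ρ)) = 0.1758/(2·0.5807) = 0.15136

Final: 0.15136


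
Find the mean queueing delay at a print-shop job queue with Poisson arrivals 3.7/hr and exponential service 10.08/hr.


ρ = 3.7/10.08 = 0.3671
Wq = ρ/(μ−λ) = 0.3671/(10.08 − 3.7) = 0.3671/6.38 = 0.05753 hr

Final: 0.05753 hr


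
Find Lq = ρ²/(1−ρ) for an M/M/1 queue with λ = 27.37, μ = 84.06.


ρ = 27.37/84.06 = 0.3256
Lq = ρ²/(1−ρ) = 0.1060/0.6744 = 0.1572

Final: 0.1572


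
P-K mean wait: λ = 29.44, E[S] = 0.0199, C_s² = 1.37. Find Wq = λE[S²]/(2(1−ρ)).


ρ = λ·E[S] = 29.44·0.0199 = 0.5859
E[S²] = E[S]²(1+C_s²) = 0.0199²·(1+1.37) = 0.0009385
Wq = λ·E[S²]/(2(1−ρ)) = 29.44·0.0009385/(2·0.4141) = 0.03336 hr

Final: 0.03336 hr


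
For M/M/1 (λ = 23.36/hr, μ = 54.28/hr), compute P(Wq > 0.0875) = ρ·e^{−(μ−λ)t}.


ρ = 23.36/54.28 = 0.4304
P(Wq > t) = ρ·e^{−(μ−λ)t} = 0.4304·e^{−2.7055}
= 0.4304·0.066837 = 0.028764

Final: 0.028764


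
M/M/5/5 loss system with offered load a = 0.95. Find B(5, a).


B(c,a) = (a^c/c!) / Σ_{k=0}^{c} a^k/k!
a^5/5! = 0.006448
Σ terms (k=0..5): 1.00000 + 0.95000 + 0.45125 + 0.14290 + 0.03394 + 0.006448 = 2.584532
B = 0.006448/2.584532 = 0.002495

Final: 0.002495


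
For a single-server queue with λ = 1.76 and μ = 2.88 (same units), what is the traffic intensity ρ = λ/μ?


ρ = λ/μ = 1.76/2.88 = 0.6111

Final: 0.6111


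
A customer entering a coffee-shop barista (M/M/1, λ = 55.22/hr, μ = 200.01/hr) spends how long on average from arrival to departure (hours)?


W = 1/(μ−λ) = 1/(200.01 − 55.22) = 1/144.79 = 0.006907 hr

Final: 0.006907 hr


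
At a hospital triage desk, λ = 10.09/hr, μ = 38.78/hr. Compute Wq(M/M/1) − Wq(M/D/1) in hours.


ρ = 10.09/38.78 = 0.2602
Wq(M/M/1) = ρ/(μ−λ) = 0.2602/28.69 = 0.009069 hr
Wq(M/D/1) = ρ/(2(μ−λ)) = 0.004534 hr
Savings = 0.009069 − 0.004534 = 0.004534 hr

Final: 0.004534 hr


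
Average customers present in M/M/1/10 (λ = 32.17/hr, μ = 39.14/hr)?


ρ = 32.17/39.14 = 0.8219
L = ρ[1 − (K+1)ρ^K + Kρ^(K+1)] / [(1−ρ)(1−ρ^(K+1))]
Numerator: 0.8219·(1 − 11·0.140703 + 10·0.115647) = 0.500333
Denominator: (0.1781)·(0.884353) = 0.157485
L = 0.500333/0.157485 = 3.1770

Final: 3.1770


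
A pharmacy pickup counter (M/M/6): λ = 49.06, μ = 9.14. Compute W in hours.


a = 5.3676; ρ = 0.8946; P₀ = 0.002307
Lq = P₀·a^c·ρ/(c!(1−ρ)²) = 6.17185
Wq = Lq/λ = 6.17185/49.06 = 0.12580 hr
W = Wq + 1/μ = 0.12580 + 0.10941 = 0.23521 hr

Final: 0.23521 hr


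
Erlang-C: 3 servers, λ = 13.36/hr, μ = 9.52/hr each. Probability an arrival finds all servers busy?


a = λ/μ = 1.4034; ρ = a/3 = 0.4678
P₀ = 0.235096 (from M/M/c formula)
C(c,a) = [a^c/(c!(1−ρ))]·P₀ = [2.76381/(6·0.5322)]·0.235096
= 0.86551·0.235096 = 0.203478

Final: 0.203478


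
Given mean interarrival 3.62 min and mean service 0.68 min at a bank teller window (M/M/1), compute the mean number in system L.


λ = 60/3.62 = 16.5746 /hr
μ = 60/0.68 = 88.2353 /hr
ρ = λ/μ = 16.5746/88.2353 = 0.1878
L = ρ/(1−ρ) = 0.1878/0.8122 = 0.2313

Final: 0.2313


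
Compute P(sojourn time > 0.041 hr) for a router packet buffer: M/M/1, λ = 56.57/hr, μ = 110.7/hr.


W ~ Exponential(μ−λ) for M/M/1.
μ − λ = 110.7 − 56.57 = 54.1300
P(W > t) = e^{−(μ−λ)t} = e^{−2.2193} = 0.108682

Final: 0.108682


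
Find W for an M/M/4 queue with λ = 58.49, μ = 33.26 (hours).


a = 1.7586; ρ = 0.4396; P₀ = 0.168850
Lq = P₀·a^c·ρ/(c!(1−ρ)²) = 0.09421
Wq = Lq/λ = 0.09421/58.49 = 0.001611 hr
W = Wq + 1/μ = 0.001611 + 0.03007 = 0.03168 hr

Final: 0.03168 hr


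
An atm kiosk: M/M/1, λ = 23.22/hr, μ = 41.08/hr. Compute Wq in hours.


ρ = 23.22/41.08 = 0.5652
Wq = ρ/(μ−λ) = 0.5652/(41.08 − 23.22) = 0.5652/17.86 = 0.03165 hr

Final: 0.03165 hr


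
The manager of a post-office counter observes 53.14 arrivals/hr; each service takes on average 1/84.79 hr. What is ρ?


ρ = λ/μ = 53.14/84.79 = 0.6267

Final: 0.6267


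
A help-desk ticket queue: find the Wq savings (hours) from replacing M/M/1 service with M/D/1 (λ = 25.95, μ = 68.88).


ρ = 25.95/68.88 = 0.3767
Wq(M/M/1) = ρ/(μ−λ) = 0.3767/42.93 = 0.008776 hr
Wq(M/D/1) = ρ/(2(μ−λ)) = 0.004388 hr
Savings = 0.008776 − 0.004388 = 0.004388 hr

Final: 0.004388 hr


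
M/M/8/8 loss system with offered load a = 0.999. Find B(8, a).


B(c,a) = (a^c/c!) / Σ_{k=0}^{c} a^k/k!
a^8/8! = 0.00002460
Σ terms (k=0..8): 1.00000 + 0.99900 + 0.49900 + 0.16617 + 0.04150 + 0.008292 + 0.001381 + 0.0001970 + 0.00002460 = 2.715562
B = 0.00002460/2.715562 = 0.000009060

Final: 0.000009060


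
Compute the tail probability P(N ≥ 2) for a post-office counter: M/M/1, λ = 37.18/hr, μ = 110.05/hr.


ρ = 37.18/110.05 = 0.3378
P(N ≥ n) = ρ^n = 0.3378^2 = 0.114140

Final: 0.114140


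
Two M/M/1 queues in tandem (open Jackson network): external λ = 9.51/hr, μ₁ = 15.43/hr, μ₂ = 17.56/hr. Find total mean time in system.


Each node sees arrival rate λ = 9.51/hr (tandem ⇒ throughput preserved).
W₁ = 1/(μ₁−λ) = 1/(15.43−9.51) = 0.16892 hr
W₂ = 1/(μ₂−λ) = 1/(17.56−9.51) = 0.12422 hr
W_total = W₁ + W₂ = 0.16892 + 0.12422 = 0.29314 hr

Final: 0.29314 hr


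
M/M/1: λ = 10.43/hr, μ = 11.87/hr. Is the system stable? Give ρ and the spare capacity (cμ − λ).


Total capacity cμ = 1·11.87 = 11.87/hr
ρ = λ/(cμ) = 10.43/11.87 = 0.8787
Stable ⇔ ρ < 1: YES
Spare capacity = cμ − λ = 11.87 − 10.43 = 1.44/hr

Final: ρ = 0.8787; stable; margin = 1.44/hr


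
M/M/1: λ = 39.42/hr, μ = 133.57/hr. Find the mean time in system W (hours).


W = 1/(μ−λ) = 1/(133.57 − 39.42) = 1/94.15 = 0.01062 hr

Final: 0.01062 hr


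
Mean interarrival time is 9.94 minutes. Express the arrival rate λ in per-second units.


λ = 1/(interarrival time) in consistent units.
1 second = 0.0166667 min, so λ = 0.0166667/9.94 = 0.001677 per second

Final: 0.001677 /sec


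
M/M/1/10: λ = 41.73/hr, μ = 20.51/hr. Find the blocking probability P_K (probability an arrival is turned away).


ρ = λ/μ = 41.73/20.51 = 2.0346
P_K = (1−ρ)ρ^K/(1−ρ^(K+1)) = (-1.0346·1215.702314)/(1 − 2473.488911)
= -1257.786597/-2472.488911 = 0.508713

Final: 0.508713


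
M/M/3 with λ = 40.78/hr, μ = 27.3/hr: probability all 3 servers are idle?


a = λ/μ = 40.78/27.3 = 1.4938; ρ = a/c = 0.4979
Σ_{k=0}^{2} a^k/k! (terms k=0..2) = 1.00000 + 1.49377 + 1.11568 = 3.60945
Tail: a^3/(3!(1−ρ)) = 3.33314/(6·0.5021) = 1.10645
P₀ = 1/(3.60945 + 1.10645) = 1/4.71591 = 0.212048

Final: 0.212048


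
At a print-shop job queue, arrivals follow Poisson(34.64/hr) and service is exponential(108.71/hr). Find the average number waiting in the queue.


ρ = 34.64/108.71 = 0.3186
Lq = ρ²/(1−ρ) = 0.1015/0.6814 = 0.1490

Final: 0.1490


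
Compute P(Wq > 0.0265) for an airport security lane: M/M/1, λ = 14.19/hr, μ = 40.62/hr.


ρ = 14.19/40.62 = 0.3493
P(Wq > t) = ρ·e^{−(μ−λ)t} = 0.3493·e^{−0.7004}
= 0.3493·0.496389 = 0.173406

Final: 0.173406


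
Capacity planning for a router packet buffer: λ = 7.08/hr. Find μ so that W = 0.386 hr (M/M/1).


W = 1/(μ−λ) ⇒ μ − λ = 1/W = 1/0.386 = 2.5907
μ = λ + 1/W = 7.08 + 2.5907 = 9.6707 per hr

Final: 9.6707 /hr


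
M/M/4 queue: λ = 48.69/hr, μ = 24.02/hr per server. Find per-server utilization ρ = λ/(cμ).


ρ = λ/(cμ) = 48.69/(4·24.02) = 48.69/96.08 = 0.5068

Final: 0.5068


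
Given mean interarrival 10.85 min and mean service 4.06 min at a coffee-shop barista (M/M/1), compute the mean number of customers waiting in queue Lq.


λ = 60/10.85 = 5.5300 /hr
μ = 60/4.06 = 14.7783 /hr
ρ = λ/μ = 5.5300/14.7783 = 0.3742
Lq = ρ²/(1−ρ) = 0.1400/0.6258 = 0.2237

Final: 0.2237


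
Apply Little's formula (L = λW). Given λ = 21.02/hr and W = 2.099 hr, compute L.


L = λW = 21.02·2.099 = 44.1210

Final: 44.1210


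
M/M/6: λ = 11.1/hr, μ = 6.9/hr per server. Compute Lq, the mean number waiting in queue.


a = λ/μ = 1.6087; ρ = a/6 = 0.2681
P₀ = 0.200071
Lq = P₀·a^c·ρ / (c!·(1−ρ)²) = 0.200071·17.33179·0.2681/(720·0.53565)
= 0.002411

Final: 0.002411


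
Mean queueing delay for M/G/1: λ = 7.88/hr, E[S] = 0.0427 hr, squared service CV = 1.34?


ρ = λ·E[S] = 7.88·0.0427 = 0.3365
E[S²] = E[S]²(1+C_s²) = 0.0427²·(1+1.34) = 0.004266
Wq = λ·E[S²]/(2(1−ρ)) = 7.88·0.004266/(2·0.6635) = 0.02533 hr

Final: 0.02533 hr


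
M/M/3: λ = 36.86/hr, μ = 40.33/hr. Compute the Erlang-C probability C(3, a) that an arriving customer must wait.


a = λ/μ = 0.9140; ρ = a/3 = 0.3047
P₀ = 0.397676 (from M/M/c formula)
C(c,a) = [a^c/(c!(1−ρ))]·P₀ = [0.76345/(6·0.6953)]·0.397676
= 0.18299·0.397676 = 0.072771

Final: 0.072771


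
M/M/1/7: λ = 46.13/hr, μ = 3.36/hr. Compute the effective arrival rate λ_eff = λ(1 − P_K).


ρ = 13.7292; P_K = (1−ρ)ρ^7/(1−ρ^8) = 0.927162
λ_eff = λ(1 − P_K) = 46.13·(1 − 0.927162) = 46.13·0.072838 = 3.3600 /hr

Final: 3.3600 /hr


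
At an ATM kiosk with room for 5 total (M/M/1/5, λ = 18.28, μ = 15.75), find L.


ρ = 18.28/15.75 = 1.1606
L = ρ[1 − (K+1)ρ^K + Kρ^(K+1)] / [(1−ρ)(1−ρ^(K+1))]
Numerator: 1.1606·(1 − 6·2.106096 + 5·2.444409) = 0.679513
Denominator: (-0.1606)·(-1.444409) = 0.232022
L = 0.679513/0.232022 = 2.9287

Final: 2.9287


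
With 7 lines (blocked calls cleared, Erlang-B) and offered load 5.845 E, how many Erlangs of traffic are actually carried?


B(7,5.845) = 0.174957 (Erlang-B)
Carried load = a(1 − B) = 5.845·(1 − 0.174957) = 5.845·0.825043 = 4.8224 E

Final: 4.8224 Erlangs


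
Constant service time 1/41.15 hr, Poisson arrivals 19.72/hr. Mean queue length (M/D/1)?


ρ = 19.72/41.15 = 0.4792
M/D/1: Lq = ρ²/(2(1−ρ)) = 0.2297/(2·0.5208) = 0.22049

Final: 0.22049


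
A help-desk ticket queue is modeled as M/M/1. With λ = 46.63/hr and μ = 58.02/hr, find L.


ρ = λ/μ = 46.63/58.02 = 0.8037
L = ρ/(1−ρ) = 0.8037/(1 − 0.8037) = 0.8037/0.1963 = 4.0939

Final: 4.0939


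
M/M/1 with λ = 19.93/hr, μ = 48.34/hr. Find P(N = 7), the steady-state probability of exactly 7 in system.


ρ = 19.93/48.34 = 0.4123
P_n = (1−ρ)·ρ^n = (1 − 0.4123)·0.4123^7 = 0.5877·0.002025 = 0.001190

Final: 0.001190


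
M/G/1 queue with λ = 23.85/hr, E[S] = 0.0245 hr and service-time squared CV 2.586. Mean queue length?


ρ = λ·E[S] = 23.85·0.0245 = 0.5843
Lq = ρ²(1+C_s²)/(2(1−ρ)) = 0.3414·(1+2.586)/(2·0.4157)
= 0.3414·3.5860/0.8313 = 1.47277

Final: 1.47277


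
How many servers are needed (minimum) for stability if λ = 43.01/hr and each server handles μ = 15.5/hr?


Stability requires cμ > λ ⇔ c > λ/μ.
λ/μ = 43.01/15.5 = 2.7748
Minimum integer c = ⌊2.7748⌋ + 1 = 3
Check: 3·15.5 = 46.50 > 43.01, while 2·15.5 = 31.00 ≤ 43.01

Final: 3 servers


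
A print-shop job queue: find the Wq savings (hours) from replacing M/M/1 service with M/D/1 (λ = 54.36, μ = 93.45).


ρ = 54.36/93.45 = 0.5817
Wq(M/M/1) = ρ/(μ−λ) = 0.5817/39.09 = 0.01488 hr
Wq(M/D/1) = ρ/(2(μ−λ)) = 0.007441 hr
Savings = 0.01488 − 0.007441 = 0.007441 hr

Final: 0.007441 hr


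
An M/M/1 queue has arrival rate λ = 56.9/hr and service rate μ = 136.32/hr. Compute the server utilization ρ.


ρ = λ/μ = 56.9/136.32 = 0.4174

Final: 0.4174


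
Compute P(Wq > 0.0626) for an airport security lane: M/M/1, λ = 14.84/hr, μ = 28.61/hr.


ρ = 14.84/28.61 = 0.5187
P(Wq > t) = ρ·e^{−(μ−λ)t} = 0.5187·e^{−0.8620}
= 0.5187·0.422316 = 0.219055

Final: 0.219055


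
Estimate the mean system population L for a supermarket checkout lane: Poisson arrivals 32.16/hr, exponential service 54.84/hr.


ρ = λ/μ = 32.16/54.84 = 0.5864
L = ρ/(1−ρ) = 0.5864/(1 − 0.5864) = 0.5864/0.4136 = 1.4180

Final: 1.4180


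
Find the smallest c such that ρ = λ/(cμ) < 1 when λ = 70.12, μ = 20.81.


Stability requires cμ > λ ⇔ c > λ/μ.
λ/μ = 70.12/20.81 = 3.3695
Minimum integer c = ⌊3.3695⌋ + 1 = 4
Check: 4·20.81 = 83.24 > 70.12, while 3·20.81 = 62.43 ≤ 70.12

Final: 4 servers


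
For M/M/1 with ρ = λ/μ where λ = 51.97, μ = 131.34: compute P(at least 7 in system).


ρ = 51.97/131.34 = 0.3957
P(N ≥ n) = ρ^n = 0.3957^7 = 0.001519

Final: 0.001519


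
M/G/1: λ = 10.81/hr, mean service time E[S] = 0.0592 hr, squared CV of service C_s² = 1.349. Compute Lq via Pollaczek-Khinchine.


ρ = λ·E[S] = 10.81·0.0592 = 0.6400
Lq = ρ²(1+C_s²)/(2(1−ρ)) = 0.4095·(1+1.349)/(2·0.3600)
= 0.4095·2.3490/0.7201 = 1.33594

Final: 1.33594


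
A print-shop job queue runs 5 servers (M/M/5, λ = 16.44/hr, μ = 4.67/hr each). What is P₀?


a = λ/μ = 16.44/4.67 = 3.5203; ρ = a/c = 0.7041
Σ_{k=0}^{4} a^k/k! (terms k=0..4) = 1.00000 + 3.52034 + 6.19641 + 7.27116 + 6.39924 = 24.38715
Tail: a^5/(5!(1−ρ)) = 540.66053/(120·0.2959) = 15.22482
P₀ = 1/(24.38715 + 15.22482) = 1/39.61197 = 0.025245

Final: 0.025245


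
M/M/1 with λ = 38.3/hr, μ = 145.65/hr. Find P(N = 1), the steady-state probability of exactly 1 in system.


ρ = 38.3/145.65 = 0.2630
P_n = (1−ρ)·ρ^n = (1 − 0.2630)·0.2630^1 = 0.7370·0.262959 = 0.193812

Final: 0.193812


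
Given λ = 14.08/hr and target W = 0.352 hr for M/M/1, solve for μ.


W = 1/(μ−λ) ⇒ μ − λ = 1/W = 1/0.352 = 2.8409
μ = λ + 1/W = 14.08 + 2.8409 = 16.9209 per hr

Final: 16.9209 /hr


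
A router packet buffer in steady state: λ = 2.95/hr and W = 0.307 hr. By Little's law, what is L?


L = λW = 2.95·0.307 = 0.9057

Final: 0.9057


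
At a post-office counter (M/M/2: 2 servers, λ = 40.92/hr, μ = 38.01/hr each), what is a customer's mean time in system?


a = 1.0766; ρ = 0.5383; P₀ = 0.300154
Lq = P₀·a^c·ρ/(c!(1−ρ)²) = 0.43918
Wq = Lq/λ = 0.43918/40.92 = 0.01073 hr
W = Wq + 1/μ = 0.01073 + 0.02631 = 0.03704 hr

Final: 0.03704 hr


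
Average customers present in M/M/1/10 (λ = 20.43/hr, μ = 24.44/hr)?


ρ = 20.43/24.44 = 0.8359
L = ρ[1 − (K+1)ρ^K + Kρ^(K+1)] / [(1−ρ)(1−ρ^(K+1))]
Numerator: 0.8359·(1 − 11·0.166599 + 10·0.139264) = 0.468163
Denominator: (0.1641)·(0.860736) = 0.141226
L = 0.468163/0.141226 = 3.3150

Final: 3.3150


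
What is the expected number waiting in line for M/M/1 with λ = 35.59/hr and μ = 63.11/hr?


ρ = 35.59/63.11 = 0.5639
Lq = ρ²/(1−ρ) = 0.3180/0.4361 = 0.7293

Final: 0.7293


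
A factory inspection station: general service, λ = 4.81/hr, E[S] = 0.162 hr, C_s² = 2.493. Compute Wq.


ρ = λ·E[S] = 4.81·0.162 = 0.7792
E[S²] = E[S]²(1+C_s²) = 0.162²·(1+2.493) = 0.091670
Wq = λ·E[S²]/(2(1−ρ)) = 4.81·0.091670/(2·0.2208) = 0.99858 hr

Final: 0.99858 hr


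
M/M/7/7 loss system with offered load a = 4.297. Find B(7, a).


B(c,a) = (a^c/c!) / Σ_{k=0}^{c} a^k/k!
a^7/7! = 5.366942
Σ terms (k=0..7): 1.00000 + 4.29700 + 9.23210 + 13.22345 + 14.20529 + 12.20803 + 8.74298 + 5.36694 = 68.275801
B = 5.366942/68.275801 = 0.078607

Final: 0.078607


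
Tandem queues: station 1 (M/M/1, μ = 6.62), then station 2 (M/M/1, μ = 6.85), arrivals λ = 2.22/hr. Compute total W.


Each node sees arrival rate λ = 2.22/hr (tandem ⇒ throughput preserved).
W₁ = 1/(μ₁−λ) = 1/(6.62−2.22) = 0.22727 hr
W₂ = 1/(μ₂−λ) = 1/(6.85−2.22) = 0.21598 hr
W_total = W₁ + W₂ = 0.22727 + 0.21598 = 0.44326 hr

Final: 0.44326 hr


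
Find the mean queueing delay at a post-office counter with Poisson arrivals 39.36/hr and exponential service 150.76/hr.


ρ = 39.36/150.76 = 0.2611
Wq = ρ/(μ−λ) = 0.2611/(150.76 − 39.36) = 0.2611/111.40 = 0.002344 hr

Final: 0.002344 hr


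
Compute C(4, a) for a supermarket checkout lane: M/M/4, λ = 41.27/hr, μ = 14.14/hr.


a = λ/μ = 2.9187; ρ = a/4 = 0.7297
P₀ = 0.042541 (from M/M/c formula)
C(c,a) = [a^c/(c!(1−ρ))]·P₀ = [72.56718/(24·0.2703)]·0.042541
= 11.18487·0.042541 = 0.475816

Final: 0.475816


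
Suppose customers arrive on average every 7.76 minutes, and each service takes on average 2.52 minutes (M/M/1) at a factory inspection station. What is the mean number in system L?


λ = 60/7.76 = 7.7320 /hr
μ = 60/2.52 = 23.8095 /hr
ρ = λ/μ = 7.7320/23.8095 = 0.3247
L = ρ/(1−ρ) = 0.3247/0.6753 = 0.4809

Final: 0.4809


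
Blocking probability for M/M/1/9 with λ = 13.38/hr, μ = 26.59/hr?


ρ = λ/μ = 13.38/26.59 = 0.5032
P_K = (1−ρ)ρ^K/(1−ρ^(K+1)) = (0.4968·0.002068)/(1 − 0.001041)
= 0.001028/0.998959 = 0.001029

Final: 0.001029


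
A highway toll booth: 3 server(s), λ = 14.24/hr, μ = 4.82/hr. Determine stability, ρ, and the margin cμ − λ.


Total capacity cμ = 3·4.82 = 14.46/hr
ρ = λ/(cμ) = 14.24/14.46 = 0.9848
Stable ⇔ ρ < 1: YES
Spare capacity = cμ − λ = 14.46 − 14.24 = 0.22/hr

Final: ρ = 0.9848; stable; margin = 0.22/hr


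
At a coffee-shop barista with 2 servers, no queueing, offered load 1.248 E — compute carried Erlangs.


B(2,1.248) = 0.257290 (Erlang-B)
Carried load = a(1 − B) = 1.248·(1 − 0.257290) = 1.248·0.742710 = 0.9269 E

Final: 0.9269 Erlangs


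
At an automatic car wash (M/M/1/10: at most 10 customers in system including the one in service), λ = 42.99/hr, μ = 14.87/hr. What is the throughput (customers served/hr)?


ρ = 2.8911; P_K = (1−ρ)ρ^10/(1−ρ^11) = 0.654111
λ_eff = λ(1 − P_K) = 42.99·(1 − 0.654111) = 42.99·0.345889 = 14.8698 /hr

Final: 14.8698 /hr


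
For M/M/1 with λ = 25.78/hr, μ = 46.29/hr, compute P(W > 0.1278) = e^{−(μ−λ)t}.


W ~ Exponential(μ−λ) for M/M/1.
μ − λ = 46.29 − 25.78 = 20.5100
P(W > t) = e^{−(μ−λ)t} = e^{−2.6212} = 0.072717

Final: 0.072717


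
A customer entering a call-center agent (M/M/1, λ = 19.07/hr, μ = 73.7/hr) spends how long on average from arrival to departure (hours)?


W = 1/(μ−λ) = 1/(73.7 − 19.07) = 1/54.63 = 0.01830 hr

Final: 0.01830 hr


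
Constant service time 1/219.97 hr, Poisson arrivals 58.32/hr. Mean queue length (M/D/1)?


ρ = 58.32/219.97 = 0.2651
M/D/1: Lq = ρ²/(2(1−ρ)) = 0.07029/(2·0.7349) = 0.04783

Final: 0.04783


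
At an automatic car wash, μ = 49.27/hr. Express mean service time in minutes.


Mean service time = 1/μ = 1/49.27 hour = 0.02030 hour
In minutes: 0.02030 × 60 = 1.2178 min

Final: 1.2178 min


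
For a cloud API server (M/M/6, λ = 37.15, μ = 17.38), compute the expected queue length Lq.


a = λ/μ = 2.1375; ρ = a/6 = 0.3563
P₀ = 0.117687
Lq = P₀·a^c·ρ / (c!·(1−ρ)²) = 0.117687·95.37933·0.3563/(720·0.41441)
= 0.01340

Final: 0.01340


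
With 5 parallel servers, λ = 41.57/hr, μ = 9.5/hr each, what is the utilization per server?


ρ = λ/(cμ) = 41.57/(5·9.5) = 41.57/47.50 = 0.8752

Final: 0.8752


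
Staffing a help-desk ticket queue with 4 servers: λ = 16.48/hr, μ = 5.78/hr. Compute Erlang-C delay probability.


a = λ/μ = 2.8512; ρ = a/4 = 0.7128
P₀ = 0.046801 (from M/M/c formula)
C(c,a) = [a^c/(c!(1−ρ))]·P₀ = [66.08722/(24·0.2872)]·0.046801
= 9.58795·0.046801 = 0.448728

Final: 0.448728


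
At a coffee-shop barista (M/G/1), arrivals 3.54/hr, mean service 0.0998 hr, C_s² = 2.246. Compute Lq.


ρ = λ·E[S] = 3.54·0.0998 = 0.3533
Lq = ρ²(1+C_s²)/(2(1−ρ)) = 0.1248·(1+2.246)/(2·0.6467)
= 0.1248·3.2460/1.2934 = 0.31324

Final: 0.31324


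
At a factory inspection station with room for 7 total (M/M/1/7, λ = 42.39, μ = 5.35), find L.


ρ = 42.39/5.35 = 7.9234
L = ρ[1 − (K+1)ρ^K + Kρ^(K+1)] / [(1−ρ)(1−ρ^(K+1))]
Numerator: 7.9234·(1 − 8·1960502.686832 + 7·15533777.363512) = 737288248.281624
Denominator: (-6.9234)·(-15533776.363512) = 107545995.608317
L = 737288248.281624/107545995.608317 = 6.8556

Final: 6.8556


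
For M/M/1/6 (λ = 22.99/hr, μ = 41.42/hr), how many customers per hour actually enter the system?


ρ = 0.5550; P_K = (1−ρ)ρ^6/(1−ρ^7) = 0.013225
λ_eff = λ(1 − P_K) = 22.99·(1 − 0.013225) = 22.99·0.986775 = 22.6860 /hr

Final: 22.6860 /hr


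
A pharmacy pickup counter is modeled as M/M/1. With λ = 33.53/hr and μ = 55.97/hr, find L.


ρ = λ/μ = 33.53/55.97 = 0.5991
L = ρ/(1−ρ) = 0.5991/(1 − 0.5991) = 0.5991/0.4009 = 1.4942

Final: 1.4942


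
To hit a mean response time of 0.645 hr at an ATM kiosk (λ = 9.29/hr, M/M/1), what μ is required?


W = 1/(μ−λ) ⇒ μ − λ = 1/W = 1/0.645 = 1.5504
μ = λ + 1/W = 9.29 + 1.5504 = 10.8404 per hr

Final: 10.8404 /hr


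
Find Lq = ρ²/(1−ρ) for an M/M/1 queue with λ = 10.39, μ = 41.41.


ρ = 10.39/41.41 = 0.2509
Lq = ρ²/(1−ρ) = 0.06295/0.7491 = 0.08404

Final: 0.08404


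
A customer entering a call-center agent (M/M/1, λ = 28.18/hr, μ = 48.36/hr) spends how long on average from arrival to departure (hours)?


W = 1/(μ−λ) = 1/(48.36 − 28.18) = 1/20.18 = 0.04955 hr

Final: 0.04955 hr


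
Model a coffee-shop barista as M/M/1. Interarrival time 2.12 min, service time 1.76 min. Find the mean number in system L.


λ = 60/2.12 = 28.3019 /hr
μ = 60/1.76 = 34.0909 /hr
ρ = λ/μ = 28.3019/34.0909 = 0.8302
L = ρ/(1−ρ) = 0.8302/0.1698 = 4.8889

Final: 4.8889


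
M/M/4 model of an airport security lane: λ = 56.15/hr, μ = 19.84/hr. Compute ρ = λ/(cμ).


ρ = λ/(cμ) = 56.15/(4·19.84) = 56.15/79.36 = 0.7075

Final: 0.7075


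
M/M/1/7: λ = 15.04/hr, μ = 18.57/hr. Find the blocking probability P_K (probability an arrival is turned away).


ρ = λ/μ = 15.04/18.57 = 0.8099
P_K = (1−ρ)ρ^K/(1−ρ^(K+1)) = (0.1901·0.228587)/(1 − 0.185135)
= 0.043452/0.814865 = 0.053325

Final: 0.053325


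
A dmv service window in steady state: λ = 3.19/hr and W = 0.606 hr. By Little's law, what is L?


L = λW = 3.19·0.606 = 1.9331

Final: 1.9331


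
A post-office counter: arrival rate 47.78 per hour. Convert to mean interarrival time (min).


Mean interarrival time = 1/λ = 1/47.78 hour = 0.02093 hour
In minutes: 0.02093 × 60 = 1.2558 min

Final: 1.2558 min


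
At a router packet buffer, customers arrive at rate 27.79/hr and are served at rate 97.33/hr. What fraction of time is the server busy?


ρ = λ/μ = 27.79/97.33 = 0.2855

Final: 0.2855


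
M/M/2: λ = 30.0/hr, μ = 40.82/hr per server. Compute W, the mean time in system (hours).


a = 0.7349; ρ = 0.3675; P₀ = 0.462558
Lq = P₀·a^c·ρ/(c!(1−ρ)²) = 0.11473
Wq = Lq/λ = 0.11473/30.0 = 0.003824 hr
W = Wq + 1/μ = 0.003824 + 0.02450 = 0.02832 hr

Final: 0.02832 hr


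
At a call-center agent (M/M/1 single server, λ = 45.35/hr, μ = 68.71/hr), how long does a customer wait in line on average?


ρ = 45.35/68.71 = 0.6600
Wq = ρ/(μ−λ) = 0.6600/(68.71 − 45.35) = 0.6600/23.36 = 0.02825 hr

Final: 0.02825 hr


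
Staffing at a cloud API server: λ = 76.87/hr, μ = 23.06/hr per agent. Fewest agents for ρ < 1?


Stability requires cμ > λ ⇔ c > λ/μ.
λ/μ = 76.87/23.06 = 3.3335
Minimum integer c = ⌊3.3335⌋ + 1 = 4
Check: 4·23.06 = 92.24 > 76.87, while 3·23.06 = 69.18 ≤ 76.87

Final: 4 servers


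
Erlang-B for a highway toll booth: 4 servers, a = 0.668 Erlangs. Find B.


B(c,a) = (a^c/c!) / Σ_{k=0}^{c} a^k/k!
a^4/4! = 0.008296
Σ terms (k=0..4): 1.00000 + 0.66800 + 0.22311 + 0.04968 + 0.008296 = 1.949088
B = 0.008296/1.949088 = 0.004257

Final: 0.004257


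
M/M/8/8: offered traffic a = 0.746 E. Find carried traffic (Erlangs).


B(8,0.746) = 0.000001128 (Erlang-B)
Carried load = a(1 − B) = 0.746·(1 − 0.000001128) = 0.746·0.999999 = 0.7460 E

Final: 0.7460 Erlangs


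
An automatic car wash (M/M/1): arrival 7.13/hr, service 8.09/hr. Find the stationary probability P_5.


ρ = 7.13/8.09 = 0.8813
P_n = (1−ρ)·ρ^n = (1 − 0.8813)·0.8813^5 = 0.1187·0.531747 = 0.063100

Final: 0.063100


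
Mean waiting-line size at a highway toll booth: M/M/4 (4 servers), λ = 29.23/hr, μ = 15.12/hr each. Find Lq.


a = λ/μ = 1.9332; ρ = a/4 = 0.4833
P₀ = 0.140207
Lq = P₀·a^c·ρ / (c!·(1−ρ)²) = 0.140207·13.96716·0.4833/(24·0.26698)
= 0.14771

Final: 0.14771


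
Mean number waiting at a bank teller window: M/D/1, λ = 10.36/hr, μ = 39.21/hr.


ρ = 10.36/39.21 = 0.2642
M/D/1: Lq = ρ²/(2(1−ρ)) = 0.06981/(2·0.7358) = 0.04744

Final: 0.04744


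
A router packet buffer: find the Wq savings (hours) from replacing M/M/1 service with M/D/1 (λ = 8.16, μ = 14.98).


ρ = 8.16/14.98 = 0.5447
Wq(M/M/1) = ρ/(μ−λ) = 0.5447/6.82 = 0.07987 hr
Wq(M/D/1) = ρ/(2(μ−λ)) = 0.03994 hr
Savings = 0.07987 − 0.03994 = 0.03994 hr

Final: 0.03994 hr


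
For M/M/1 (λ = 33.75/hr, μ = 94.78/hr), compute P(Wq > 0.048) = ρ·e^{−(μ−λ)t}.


ρ = 33.75/94.78 = 0.3561
P(Wq > t) = ρ·e^{−(μ−λ)t} = 0.3561·e^{−2.9294}
= 0.3561·0.053427 = 0.019025

Final: 0.019025


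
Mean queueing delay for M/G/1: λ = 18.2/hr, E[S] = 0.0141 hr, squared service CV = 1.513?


ρ = λ·E[S] = 18.2·0.0141 = 0.2566
E[S²] = E[S]²(1+C_s²) = 0.0141²·(1+1.513) = 0.0004996
Wq = λ·E[S²]/(2(1−ρ)) = 18.2·0.0004996/(2·0.7434) = 0.006116 hr

Final: 0.006116 hr


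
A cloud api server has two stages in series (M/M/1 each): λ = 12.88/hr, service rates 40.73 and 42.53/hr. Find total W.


Each node sees arrival rate λ = 12.88/hr (tandem ⇒ throughput preserved).
W₁ = 1/(μ₁−λ) = 1/(40.73−12.88) = 0.03591 hr
W₂ = 1/(μ₂−λ) = 1/(42.53−12.88) = 0.03373 hr
W_total = W₁ + W₂ = 0.03591 + 0.03373 = 0.06963 hr

Final: 0.06963 hr


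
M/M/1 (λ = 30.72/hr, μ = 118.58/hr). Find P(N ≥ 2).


ρ = 30.72/118.58 = 0.2591
P(N ≥ n) = ρ^n = 0.2591^2 = 0.067115

Final: 0.067115


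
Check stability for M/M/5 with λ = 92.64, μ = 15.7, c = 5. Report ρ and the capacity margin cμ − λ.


Total capacity cμ = 5·15.7 = 78.50/hr
ρ = λ/(cμ) = 92.64/78.50 = 1.1801
Stable ⇔ ρ < 1: NO
Spare capacity = cμ − λ = 78.50 − 92.64 = -14.14/hr

Final: ρ = 1.1801; unstable; margin = -14.14/hr


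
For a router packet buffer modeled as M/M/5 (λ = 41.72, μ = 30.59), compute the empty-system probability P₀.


a = λ/μ = 41.72/30.59 = 1.3638; ρ = a/c = 0.2728
Σ_{k=0}^{4} a^k/k! (terms k=0..4) = 1.00000 + 1.36384 + 0.93004 + 0.42281 + 0.14416 = 3.86085
Tail: a^5/(5!(1−ρ)) = 4.71872/(120·0.7272) = 0.05407
P₀ = 1/(3.86085 + 0.05407) = 1/3.91492 = 0.255433

Final: 0.255433


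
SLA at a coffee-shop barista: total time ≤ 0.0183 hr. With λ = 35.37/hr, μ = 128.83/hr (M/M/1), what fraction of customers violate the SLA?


W ~ Exponential(μ−λ) for M/M/1.
μ − λ = 128.83 − 35.37 = 93.4600
P(W > t) = e^{−(μ−λ)t} = e^{−1.7103} = 0.180808

Final: 0.180808


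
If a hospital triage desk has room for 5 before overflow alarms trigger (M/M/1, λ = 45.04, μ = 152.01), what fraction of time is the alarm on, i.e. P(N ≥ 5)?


ρ = 45.04/152.01 = 0.2963
P(N ≥ n) = ρ^n = 0.2963^5 = 0.002284

Final: 0.002284


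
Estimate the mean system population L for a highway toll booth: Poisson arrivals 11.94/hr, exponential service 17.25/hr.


ρ = λ/μ = 11.94/17.25 = 0.6922
L = ρ/(1−ρ) = 0.6922/(1 − 0.6922) = 0.6922/0.3078 = 2.2486

Final: 2.2486


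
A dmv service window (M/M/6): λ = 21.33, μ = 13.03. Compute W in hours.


a = 1.6370; ρ = 0.2728; P₀ = 0.194480
Lq = P₀·a^c·ρ/(c!(1−ρ)²) = 0.002682
Wq = Lq/λ = 0.002682/21.33 = 0.0001257 hr
W = Wq + 1/μ = 0.0001257 + 0.07675 = 0.07687 hr

Final: 0.07687 hr


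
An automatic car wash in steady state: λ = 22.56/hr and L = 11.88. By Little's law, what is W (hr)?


W = L/λ = 11.88/22.56 = 0.5266 hr

Final: 0.5266 hr


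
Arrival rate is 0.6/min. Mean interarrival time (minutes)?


Mean interarrival time = 1/λ = 1/0.6 minute = 1.66667 minute
In minutes: 1.66667 × 1 = 1.6667 min

Final: 1.6667 min


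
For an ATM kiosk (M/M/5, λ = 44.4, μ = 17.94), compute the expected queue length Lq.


a = λ/μ = 2.4749; ρ = a/5 = 0.4950
P₀ = 0.082240
Lq = P₀·a^c·ρ / (c!·(1−ρ)²) = 0.082240·92.85444·0.4950/(120·0.25504)
= 0.12350

Final: 0.12350


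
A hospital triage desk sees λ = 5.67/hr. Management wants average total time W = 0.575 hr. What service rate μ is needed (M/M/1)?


W = 1/(μ−λ) ⇒ μ − λ = 1/W = 1/0.575 = 1.7391
μ = λ + 1/W = 5.67 + 1.7391 = 7.4091 per hr

Final: 7.4091 /hr


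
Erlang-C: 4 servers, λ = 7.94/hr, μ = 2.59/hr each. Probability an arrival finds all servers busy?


a = λ/μ = 3.0656; ρ = a/4 = 0.7664
P₀ = 0.034105 (from M/M/c formula)
C(c,a) = [a^c/(c!(1−ρ))]·P₀ = [88.32486/(24·0.2336)]·0.034105
= 15.75492·0.034105 = 0.537316

Final: 0.537316


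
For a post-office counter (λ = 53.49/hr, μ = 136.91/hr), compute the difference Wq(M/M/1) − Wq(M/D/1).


ρ = 53.49/136.91 = 0.3907
Wq(M/M/1) = ρ/(μ−λ) = 0.3907/83.42 = 0.004683 hr
Wq(M/D/1) = ρ/(2(μ−λ)) = 0.002342 hr
Savings = 0.004683 − 0.002342 = 0.002342 hr

Final: 0.002342 hr


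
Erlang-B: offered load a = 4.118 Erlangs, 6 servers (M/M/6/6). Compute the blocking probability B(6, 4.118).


B(c,a) = (a^c/c!) / Σ_{k=0}^{c} a^k/k!
a^6/6! = 6.773070
Σ terms (k=0..6): 1.00000 + 4.11800 + 8.47896 + 11.63879 + 11.98213 + 9.86848 + 6.77307 = 53.859438
B = 6.773070/53.859438 = 0.125755

Final: 0.125755


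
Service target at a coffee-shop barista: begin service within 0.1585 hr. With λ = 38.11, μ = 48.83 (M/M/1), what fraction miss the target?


ρ = 38.11/48.83 = 0.7805
P(Wq > t) = ρ·e^{−(μ−λ)t} = 0.7805·e^{−1.6991}
= 0.7805·0.182844 = 0.142703

Final: 0.142703


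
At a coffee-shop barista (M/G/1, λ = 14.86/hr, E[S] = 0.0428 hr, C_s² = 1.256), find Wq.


ρ = λ·E[S] = 14.86·0.0428 = 0.6360
E[S²] = E[S]²(1+C_s²) = 0.0428²·(1+1.256) = 0.004133
Wq = λ·E[S²]/(2(1−ρ)) = 14.86·0.004133/(2·0.3640) = 0.08436 hr

Final: 0.08436 hr


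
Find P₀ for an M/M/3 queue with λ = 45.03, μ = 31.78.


a = λ/μ = 45.03/31.78 = 1.4169; ρ = a/c = 0.4723
Σ_{k=0}^{2} a^k/k! (terms k=0..2) = 1.00000 + 1.41693 + 1.00384 = 3.42077
Tail: a^3/(3!(1−ρ)) = 2.84475/(6·0.5277) = 0.89849
P₀ = 1/(3.42077 + 0.89849) = 1/4.31926 = 0.231521

Final: 0.231521


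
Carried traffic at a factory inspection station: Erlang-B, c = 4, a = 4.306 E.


B(4,4.306) = 0.339381 (Erlang-B)
Carried load = a(1 − B) = 4.306·(1 − 0.339381) = 4.306·0.660619 = 2.8446 E

Final: 2.8446 Erlangs


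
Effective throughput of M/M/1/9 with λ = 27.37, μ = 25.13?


ρ = 1.0891; P_K = (1−ρ)ρ^9/(1−ρ^10) = 0.142524
λ_eff = λ(1 − P_K) = 27.37·(1 − 0.142524) = 27.37·0.857476 = 23.4691 /hr

Final: 23.4691 /hr


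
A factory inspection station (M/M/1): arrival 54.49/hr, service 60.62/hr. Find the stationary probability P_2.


ρ = 54.49/60.62 = 0.8989
P_n = (1−ρ)·ρ^n = (1 − 0.8989)·0.8989^2 = 0.1011·0.807982 = 0.081705

Final: 0.081705


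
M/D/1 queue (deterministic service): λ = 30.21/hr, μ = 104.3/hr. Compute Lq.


ρ = 30.21/104.3 = 0.2896
M/D/1: Lq = ρ²/(2(1−ρ)) = 0.08389/(2·0.7104) = 0.05905

Final: 0.05905


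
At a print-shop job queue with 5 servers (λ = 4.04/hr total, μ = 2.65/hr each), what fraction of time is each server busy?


ρ = λ/(cμ) = 4.04/(5·2.65) = 4.04/13.25 = 0.3049

Final: 0.3049


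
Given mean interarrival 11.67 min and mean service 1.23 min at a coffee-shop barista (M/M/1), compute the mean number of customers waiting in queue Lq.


λ = 60/11.67 = 5.1414 /hr
μ = 60/1.23 = 48.7805 /hr
ρ = λ/μ = 5.1414/48.7805 = 0.1054
Lq = ρ²/(1−ρ) = 0.01111/0.8946 = 0.01242

Final: 0.01242


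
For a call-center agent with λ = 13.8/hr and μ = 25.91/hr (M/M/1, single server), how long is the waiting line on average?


ρ = 13.8/25.91 = 0.5326
Lq = ρ²/(1−ρ) = 0.2837/0.4674 = 0.6069

Final: 0.6069


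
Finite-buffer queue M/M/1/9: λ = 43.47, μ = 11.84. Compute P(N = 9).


ρ = λ/μ = 43.47/11.84 = 3.6715
P_K = (1−ρ)ρ^K/(1−ρ^(K+1)) = (-2.6715·121210.834223)/(1 − 445019.844906)
= -323809.010683/-445018.844906 = 0.727630

Final: 0.727630


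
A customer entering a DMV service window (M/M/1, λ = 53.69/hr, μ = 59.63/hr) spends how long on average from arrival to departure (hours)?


W = 1/(μ−λ) = 1/(59.63 − 53.69) = 1/5.94 = 0.1684 hr

Final: 0.1684 hr


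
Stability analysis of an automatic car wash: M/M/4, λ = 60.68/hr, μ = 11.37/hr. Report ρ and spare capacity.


Total capacity cμ = 4·11.37 = 45.48/hr
ρ = λ/(cμ) = 60.68/45.48 = 1.3342
Stable ⇔ ρ < 1: NO
Spare capacity = cμ − λ = 45.48 − 60.68 = -15.20/hr

Final: ρ = 1.3342; unstable; margin = -15.20/hr


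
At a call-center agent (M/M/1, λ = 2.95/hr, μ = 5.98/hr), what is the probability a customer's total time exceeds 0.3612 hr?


W ~ Exponential(μ−λ) for M/M/1.
μ − λ = 5.98 − 2.95 = 3.0300
P(W > t) = e^{−(μ−λ)t} = e^{−1.0944} = 0.334728

Final: 0.334728


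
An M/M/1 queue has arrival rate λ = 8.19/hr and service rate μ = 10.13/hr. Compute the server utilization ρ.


ρ = λ/μ = 8.19/10.13 = 0.8085

Final: 0.8085


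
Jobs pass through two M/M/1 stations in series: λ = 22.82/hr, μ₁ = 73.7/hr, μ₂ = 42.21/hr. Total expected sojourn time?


Each node sees arrival rate λ = 22.82/hr (tandem ⇒ throughput preserved).
W₁ = 1/(μ₁−λ) = 1/(73.7−22.82) = 0.01965 hr
W₂ = 1/(μ₂−λ) = 1/(42.21−22.82) = 0.05157 hr
W_total = W₁ + W₂ = 0.01965 + 0.05157 = 0.07123 hr

Final: 0.07123 hr


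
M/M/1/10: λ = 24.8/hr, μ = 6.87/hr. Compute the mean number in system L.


ρ = 24.8/6.87 = 3.6099
L = ρ[1 − (K+1)ρ^K + Kρ^(K+1)] / [(1−ρ)(1−ρ^(K+1))]
Numerator: 3.6099·(1 − 11·375793.650313 + 10·1356576.787157) = 34048698.720458
Denominator: (-2.6099)·(-1356575.787157) = 3540524.579874
L = 34048698.720458/3540524.579874 = 9.6169

Final: 9.6169


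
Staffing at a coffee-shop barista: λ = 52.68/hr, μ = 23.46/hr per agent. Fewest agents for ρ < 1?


Stability requires cμ > λ ⇔ c > λ/μ.
λ/μ = 52.68/23.46 = 2.2455
Minimum integer c = ⌊2.2455⌋ + 1 = 3
Check: 3·23.46 = 70.38 > 52.68, while 2·23.46 = 46.92 ≤ 52.68

Final: 3 servers


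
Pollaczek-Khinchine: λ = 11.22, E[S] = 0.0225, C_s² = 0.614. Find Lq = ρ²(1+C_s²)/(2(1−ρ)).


ρ = λ·E[S] = 11.22·0.0225 = 0.2525
Lq = ρ²(1+C_s²)/(2(1−ρ)) = 0.06373·(1+0.614)/(2·0.7475)
= 0.06373·1.6140/1.4951 = 0.06880

Final: 0.06880


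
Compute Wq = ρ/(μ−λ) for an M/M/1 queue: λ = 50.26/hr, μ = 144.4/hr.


ρ = 50.26/144.4 = 0.3481
Wq = ρ/(μ−λ) = 0.3481/(144.4 − 50.26) = 0.3481/94.14 = 0.003697 hr

Final: 0.003697 hr


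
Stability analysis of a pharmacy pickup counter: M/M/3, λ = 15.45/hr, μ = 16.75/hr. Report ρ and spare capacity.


Total capacity cμ = 3·16.75 = 50.25/hr
ρ = λ/(cμ) = 15.45/50.25 = 0.3075
Stable ⇔ ρ < 1: YES
Spare capacity = cμ − λ = 50.25 − 15.45 = 34.80/hr

Final: ρ = 0.3075; stable; margin = 34.80/hr


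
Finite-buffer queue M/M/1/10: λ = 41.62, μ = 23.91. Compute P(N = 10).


ρ = λ/μ = 41.62/23.91 = 1.7407
P_K = (1−ρ)ρ^K/(1−ρ^(K+1)) = (-0.7407·255.402414)/(1 − 444.577518)
= -189.175105/-443.577518 = 0.426476

Final: 0.426476


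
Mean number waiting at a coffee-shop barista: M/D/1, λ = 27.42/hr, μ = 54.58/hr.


ρ = 27.42/54.58 = 0.5024
M/D/1: Lq = ρ²/(2(1−ρ)) = 0.2524/(2·0.4976) = 0.25360

Final: 0.25360


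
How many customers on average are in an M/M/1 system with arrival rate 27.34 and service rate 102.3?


ρ = λ/μ = 27.34/102.3 = 0.2673
L = ρ/(1−ρ) = 0.2673/(1 − 0.2673) = 0.2673/0.7327 = 0.3647

Final: 0.3647


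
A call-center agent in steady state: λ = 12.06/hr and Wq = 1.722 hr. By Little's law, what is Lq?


Lq = λWq = 12.06·1.722 = 20.7673

Final: 20.7673


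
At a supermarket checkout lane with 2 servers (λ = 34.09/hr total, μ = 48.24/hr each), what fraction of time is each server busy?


ρ = λ/(cμ) = 34.09/(2·48.24) = 34.09/96.48 = 0.3533

Final: 0.3533


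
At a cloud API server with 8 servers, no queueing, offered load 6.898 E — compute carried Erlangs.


B(8,6.898) = 0.172953 (Erlang-B)
Carried load = a(1 − B) = 6.898·(1 − 0.172953) = 6.898·0.827047 = 5.7050 E

Final: 5.7050 Erlangs


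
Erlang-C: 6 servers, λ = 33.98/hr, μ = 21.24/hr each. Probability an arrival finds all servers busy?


a = λ/μ = 1.5998; ρ = a/6 = 0.2666
P₀ = 0.201859 (from M/M/c formula)
C(c,a) = [a^c/(c!(1−ρ))]·P₀ = [16.76537/(720·0.7334)]·0.201859
= 0.03175·0.201859 = 0.006409

Final: 0.006409


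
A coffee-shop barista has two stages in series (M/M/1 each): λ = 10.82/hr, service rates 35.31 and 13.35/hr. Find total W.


Each node sees arrival rate λ = 10.82/hr (tandem ⇒ throughput preserved).
W₁ = 1/(μ₁−λ) = 1/(35.31−10.82) = 0.04083 hr
W₂ = 1/(μ₂−λ) = 1/(13.35−10.82) = 0.39526 hr
W_total = W₁ + W₂ = 0.04083 + 0.39526 = 0.43609 hr

Final: 0.43609 hr


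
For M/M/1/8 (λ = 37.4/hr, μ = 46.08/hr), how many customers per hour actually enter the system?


ρ = 0.8116; P_K = (1−ρ)ρ^8/(1−ρ^9) = 0.041871
λ_eff = λ(1 − P_K) = 37.4·(1 − 0.041871) = 37.4·0.958129 = 35.8340 /hr

Final: 35.8340 /hr


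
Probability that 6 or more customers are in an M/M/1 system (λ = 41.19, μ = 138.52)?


ρ = 41.19/138.52 = 0.2974
P(N ≥ n) = ρ^n = 0.2974^6 = 0.0006913

Final: 0.0006913


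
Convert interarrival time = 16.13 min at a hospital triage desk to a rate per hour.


λ = 1/(interarrival time) in consistent units.
1 hour = 60 min, so λ = 60/16.13 = 3.7198 per hour

Final: 3.7198 /hr


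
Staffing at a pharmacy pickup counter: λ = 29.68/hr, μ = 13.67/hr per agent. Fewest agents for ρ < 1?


Stability requires cμ > λ ⇔ c > λ/μ.
λ/μ = 29.68/13.67 = 2.1712
Minimum integer c = ⌊2.1712⌋ + 1 = 3
Check: 3·13.67 = 41.01 > 29.68, while 2·13.67 = 27.34 ≤ 29.68

Final: 3 servers
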